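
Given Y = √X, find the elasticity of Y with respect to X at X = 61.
Elasticity = 1/2

Elasticity = (dY/dX) · (X/Y)

dY/dX = 1/(2·√X)
At X = 61: dY/dX = √61/122, Y = √61

Elasticity = (√61/122) · (61 / (√61)) = 1/2

Interpretation: for a small percentage change in X, the percentage change in Y is approximately 0.50 times as large.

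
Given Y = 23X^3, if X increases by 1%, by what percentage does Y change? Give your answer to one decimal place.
3.0%

For Y = 23X^3:
If X → X(1 + 0.01)
Then Y → Y · (1 + 0.01)^3
     ≈ Y · 1.0303

Percentage change = ((1 + 0.01)^3 − 1) × 100% ≈ 3.0%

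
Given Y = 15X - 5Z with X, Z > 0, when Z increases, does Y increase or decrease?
Y decreases

Taking the partial derivative:
∂Y/∂Z = -5

∂Y/∂Z = -5 < 0 (assuming positive values)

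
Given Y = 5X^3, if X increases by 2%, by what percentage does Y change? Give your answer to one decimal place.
6.1%

For Y = 5X^3:
If X → X(1 + 0.02)
Then Y → Y · (1 + 0.02)^3
     ≈ Y · 1.0612

Percentage change = ((1 + 0.02)^3 − 1) × 100% ≈ 6.1%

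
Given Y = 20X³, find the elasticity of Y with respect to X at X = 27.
Elasticity = 3

Elasticity = (dY/dX) · (X/Y)

dY/dX = 60·X²
At X = 27: dY/dX = 43740, Y = 393660

Elasticity = 43740 · (27 / 393660) = 3

Interpretation: for a small percentage change in X, the percentage change in Y is approximately 3.00 times as large.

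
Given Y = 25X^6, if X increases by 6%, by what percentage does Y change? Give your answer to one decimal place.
41.9%

For Y = 25X^6:
If X → X(1 + 0.06)
Then Y → Y · (1 + 0.06)^6
     ≈ Y · 1.4185

Percentage change = ((1 + 0.06)^6 − 1) × 100% ≈ 41.9%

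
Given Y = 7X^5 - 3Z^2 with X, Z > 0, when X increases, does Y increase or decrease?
Y increases

Taking the partial derivative:
∂Y/∂X = 35X^4

∂Y/∂X = 35X^4 > 0 (assuming positive values)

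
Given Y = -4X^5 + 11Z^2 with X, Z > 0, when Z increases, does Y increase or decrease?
Y increases

Taking the partial derivative:
∂Y/∂Z = 22Z

∂Y/∂Z = 22Z > 0 (assuming positive values)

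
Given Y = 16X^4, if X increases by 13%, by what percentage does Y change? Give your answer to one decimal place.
63.0%

For Y = 16X^4:
If X → X(1 + 0.13)
Then Y → Y · (1 + 0.13)^4
     ≈ Y · 1.6305

Percentage change = ((1 + 0.13)^4 − 1) × 100% ≈ 63.0%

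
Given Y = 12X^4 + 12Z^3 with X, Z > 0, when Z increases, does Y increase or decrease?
Y increases

Taking the partial derivative:
∂Y/∂Z = 36Z^2

∂Y/∂Z = 36Z^2 > 0 (assuming positive values)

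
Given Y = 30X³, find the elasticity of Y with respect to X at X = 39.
Elasticity = 3

Elasticity = (dY/dX) · (X/Y)

dY/dX = 90·X²
At X = 39: dY/dX = 136890, Y = 1779570

Elasticity = 136890 · (39 / 1779570) = 3

Interpretation: for a small percentage change in X, the percentage change in Y is approximately 3.00 times as large.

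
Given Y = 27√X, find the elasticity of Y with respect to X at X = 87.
Elasticity = 1/2

Elasticity = (dY/dX) · (X/Y)

dY/dX = 27/(2·√X)
At X = 87: dY/dX = 9·√87/58, Y = 27·√87

Elasticity = (9·√87/58) · (87 / (27·√87)) = 1/2

Interpretation: for a small percentage change in X, the percentage change in Y is approximately 0.50 times as large.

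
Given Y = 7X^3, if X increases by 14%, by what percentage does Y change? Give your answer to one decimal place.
48.2%

For Y = 7X^3:
If X → X(1 + 0.14)
Then Y → Y · (1 + 0.14)^3
     ≈ Y · 1.4815

Percentage change = ((1 + 0.14)^3 − 1) × 100% ≈ 48.2%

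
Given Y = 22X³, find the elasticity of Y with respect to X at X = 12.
Elasticity = 3

Elasticity = (dY/dX) · (X/Y)

dY/dX = 66·X²
At X = 12: dY/dX = 9504, Y = 38016

Elasticity = 9504 · (12 / 38016) = 3

Interpretation: for a small percentage change in X, the percentage change in Y is approximately 3.00 times as large.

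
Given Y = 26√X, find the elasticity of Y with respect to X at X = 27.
Elasticity = 1/2

Elasticity = (dY/dX) · (X/Y)

dY/dX = 13/√X
At X = 27: dY/dX = 13·√3/9, Y = 78·√3

Elasticity = (13·√3/9) · (27 / (78·√3)) = 1/2

Interpretation: for a small percentage change in X, the percentage change in Y is approximately 0.50 times as large.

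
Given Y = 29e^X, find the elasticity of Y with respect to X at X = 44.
Elasticity = 44

Elasticity = (dY/dX) · (X/Y)

dY/dX = 29·e^X
At X = 44: dY/dX = 29·e^44, Y = 29·e^44

Elasticity = (29·e^44) · (44 / (29·e^44)) = 44

Interpretation: for a small percentage change in X, the percentage change in Y is approximately 44.00 times as large.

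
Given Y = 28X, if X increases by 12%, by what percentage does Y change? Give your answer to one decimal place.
12.0%

For Y = 28X:
If X → X(1 + 0.12)
Then Y → Y · (1 + 0.12)^1
     = Y · 1.1200

Percentage change = ((1 + 0.12)^1 − 1) × 100% = 12.0%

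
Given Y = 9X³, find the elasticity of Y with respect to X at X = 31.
Elasticity = 3

Elasticity = (dY/dX) · (X/Y)

dY/dX = 27·X²
At X = 31: dY/dX = 25947, Y = 268119

Elasticity = 25947 · (31 / 268119) = 3

Interpretation: for a small percentage change in X, the percentage change in Y is approximately 3.00 times as large.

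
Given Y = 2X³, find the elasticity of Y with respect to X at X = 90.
Elasticity = 3

Elasticity = (dY/dX) · (X/Y)

dY/dX = 6·X²
At X = 90: dY/dX = 48600, Y = 1458000

Elasticity = 48600 · (90 / 1458000) = 3

Interpretation: for a small percentage change in X, the percentage change in Y is approximately 3.00 times as large.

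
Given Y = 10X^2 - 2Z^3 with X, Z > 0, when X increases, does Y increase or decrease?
Y increases

Taking the partial derivative:
∂Y/∂X = 20X

∂Y/∂X = 20X > 0 (assuming positive values)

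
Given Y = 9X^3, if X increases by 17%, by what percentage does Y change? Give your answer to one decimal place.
60.2%

For Y = 9X^3:
If X → X(1 + 0.17)
Then Y → Y · (1 + 0.17)^3
     ≈ Y · 1.6016

Percentage change = ((1 + 0.17)^3 − 1) × 100% ≈ 60.2%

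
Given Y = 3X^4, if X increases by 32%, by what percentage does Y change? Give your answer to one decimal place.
203.6%

For Y = 3X^4:
If X → X(1 + 0.32)
Then Y → Y · (1 + 0.32)^4
     ≈ Y · 3.0360

Percentage change = ((1 + 0.32)^4 − 1) × 100% ≈ 203.6%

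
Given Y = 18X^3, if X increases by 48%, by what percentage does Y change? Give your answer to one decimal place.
224.2%

For Y = 18X^3:
If X → X(1 + 0.48)
Then Y → Y · (1 + 0.48)^3
     ≈ Y · 3.2418

Percentage change = ((1 + 0.48)^3 − 1) × 100% ≈ 224.2%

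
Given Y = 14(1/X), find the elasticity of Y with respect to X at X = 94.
Elasticity = -1

Elasticity = (dY/dX) · (X/Y)

dY/dX = -14/X²
At X = 94: dY/dX = -7/4418, Y = 7/47

Elasticity = (-7/4418) · (94 / (7/47)) = -1

Interpretation: for a small percentage change in X, the percentage change in Y is approximately -1.00 times as large.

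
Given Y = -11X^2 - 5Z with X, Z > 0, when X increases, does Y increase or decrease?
Y decreases

Taking the partial derivative:
∂Y/∂X = -22X

∂Y/∂X = -22X < 0 (assuming positive values)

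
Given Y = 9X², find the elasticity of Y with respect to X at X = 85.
Elasticity = 2

Elasticity = (dY/dX) · (X/Y)

dY/dX = 18·X
At X = 85: dY/dX = 1530, Y = 65025

Elasticity = 1530 · (85 / 65025) = 2

Interpretation: for a small percentage change in X, the percentage change in Y is approximately 2.00 times as large.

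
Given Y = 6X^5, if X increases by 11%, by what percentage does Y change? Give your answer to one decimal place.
68.5%

For Y = 6X^5:
If X → X(1 + 0.11)
Then Y → Y · (1 + 0.11)^5
     ≈ Y · 1.6851

Percentage change = ((1 + 0.11)^5 − 1) × 100% ≈ 68.5%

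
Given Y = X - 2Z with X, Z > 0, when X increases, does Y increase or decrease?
Y increases

Taking the partial derivative:
∂Y/∂X = 1

∂Y/∂X = 1 > 0 (assuming positive values)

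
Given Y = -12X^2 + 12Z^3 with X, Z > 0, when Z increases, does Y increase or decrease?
Y increases

Taking the partial derivative:
∂Y/∂Z = 36Z^2

∂Y/∂Z = 36Z^2 > 0 (assuming positive values)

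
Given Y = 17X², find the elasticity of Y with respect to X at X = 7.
Elasticity = 2

Elasticity = (dY/dX) · (X/Y)

dY/dX = 34·X
At X = 7: dY/dX = 238, Y = 833

Elasticity = 238 · (7 / 833) = 2

Interpretation: for a small percentage change in X, the percentage change in Y is approximately 2.00 times as large.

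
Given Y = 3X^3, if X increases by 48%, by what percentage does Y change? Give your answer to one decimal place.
224.2%

For Y = 3X^3:
If X → X(1 + 0.48)
Then Y → Y · (1 + 0.48)^3
     ≈ Y · 3.2418

Percentage change = ((1 + 0.48)^3 − 1) × 100% ≈ 224.2%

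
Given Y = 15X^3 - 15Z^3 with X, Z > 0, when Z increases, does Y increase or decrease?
Y decreases

Taking the partial derivative:
∂Y/∂Z = -45Z^2

∂Y/∂Z = -45Z^2 < 0 (assuming positive values)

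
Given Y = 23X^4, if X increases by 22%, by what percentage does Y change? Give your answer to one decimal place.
121.5%

For Y = 23X^4:
If X → X(1 + 0.22)
Then Y → Y · (1 + 0.22)^4
     ≈ Y · 2.2153

Percentage change = ((1 + 0.22)^4 − 1) × 100% ≈ 121.5%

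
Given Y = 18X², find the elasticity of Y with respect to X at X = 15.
Elasticity = 2

Elasticity = (dY/dX) · (X/Y)

dY/dX = 36·X
At X = 15: dY/dX = 540, Y = 4050

Elasticity = 540 · (15 / 4050) = 2

Interpretation: for a small percentage change in X, the percentage change in Y is approximately 2.00 times as large.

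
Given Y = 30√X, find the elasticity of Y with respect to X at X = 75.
Elasticity = 1/2

Elasticity = (dY/dX) · (X/Y)

dY/dX = 15/√X
At X = 75: dY/dX = √3, Y = 150·√3

Elasticity = (√3) · (75 / (150·√3)) = 1/2

Interpretation: for a small percentage change in X, the percentage change in Y is approximately 0.50 times as large.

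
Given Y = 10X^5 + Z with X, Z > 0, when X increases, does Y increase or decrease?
Y increases

Taking the partial derivative:
∂Y/∂X = 50X^4

∂Y/∂X = 50X^4 > 0 (assuming positive values)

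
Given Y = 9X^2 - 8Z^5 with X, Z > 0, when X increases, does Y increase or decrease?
Y increases

Taking the partial derivative:
∂Y/∂X = 18X

∂Y/∂X = 18X > 0 (assuming positive values)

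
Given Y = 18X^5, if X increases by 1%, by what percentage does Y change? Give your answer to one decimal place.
5.1%

For Y = 18X^5:
If X → X(1 + 0.01)
Then Y → Y · (1 + 0.01)^5
     ≈ Y · 1.0510

Percentage change = ((1 + 0.01)^5 − 1) × 100% ≈ 5.1%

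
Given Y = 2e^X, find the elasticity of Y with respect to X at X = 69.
Elasticity = 69

Elasticity = (dY/dX) · (X/Y)

dY/dX = 2·e^X
At X = 69: dY/dX = 2·e^69, Y = 2·e^69

Elasticity = (2·e^69) · (69 / (2·e^69)) = 69

Interpretation: for a small percentage change in X, the percentage change in Y is approximately 69.00 times as large.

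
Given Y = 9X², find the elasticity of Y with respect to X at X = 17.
Elasticity = 2

Elasticity = (dY/dX) · (X/Y)

dY/dX = 18·X
At X = 17: dY/dX = 306, Y = 2601

Elasticity = 306 · (17 / 2601) = 2

Interpretation: for a small percentage change in X, the percentage change in Y is approximately 2.00 times as large.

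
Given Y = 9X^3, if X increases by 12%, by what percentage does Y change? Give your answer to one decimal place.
40.5%

For Y = 9X^3:
If X → X(1 + 0.12)
Then Y → Y · (1 + 0.12)^3
     ≈ Y · 1.4049

Percentage change = ((1 + 0.12)^3 − 1) × 100% ≈ 40.5%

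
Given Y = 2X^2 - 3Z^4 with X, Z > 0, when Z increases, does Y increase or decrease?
Y decreases

Taking the partial derivative:
∂Y/∂Z = -12Z^3

∂Y/∂Z = -12Z^3 < 0 (assuming positive values)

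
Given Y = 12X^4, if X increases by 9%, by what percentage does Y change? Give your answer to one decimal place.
41.2%

For Y = 12X^4:
If X → X(1 + 0.09)
Then Y → Y · (1 + 0.09)^4
     ≈ Y · 1.4116

Percentage change = ((1 + 0.09)^4 − 1) × 100% ≈ 41.2%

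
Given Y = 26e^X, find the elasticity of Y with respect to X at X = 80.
Elasticity = 80

Elasticity = (dY/dX) · (X/Y)

dY/dX = 26·e^X
At X = 80: dY/dX = 26·e^80, Y = 26·e^80

Elasticity = (26·e^80) · (80 / (26·e^80)) = 80

Interpretation: for a small percentage change in X, the percentage change in Y is approximately 80.00 times as large.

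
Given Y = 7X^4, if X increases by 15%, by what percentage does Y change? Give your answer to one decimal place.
74.9%

For Y = 7X^4:
If X → X(1 + 0.15)
Then Y → Y · (1 + 0.15)^4
     ≈ Y · 1.7490

Percentage change = ((1 + 0.15)^4 − 1) × 100% ≈ 74.9%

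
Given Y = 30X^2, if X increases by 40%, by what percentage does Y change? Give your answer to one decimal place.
96.0%

For Y = 30X^2:
If X → X(1 + 0.4)
Then Y → Y · (1 + 0.4)^2
     = Y · 1.9600

Percentage change = ((1 + 0.4)^2 − 1) × 100% = 96.0%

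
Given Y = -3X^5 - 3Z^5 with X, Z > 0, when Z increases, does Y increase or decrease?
Y decreases

Taking the partial derivative:
∂Y/∂Z = -15Z^4

∂Y/∂Z = -15Z^4 < 0 (assuming positive values)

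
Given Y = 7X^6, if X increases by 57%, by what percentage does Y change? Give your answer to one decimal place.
1397.6%

For Y = 7X^6:
If X → X(1 + 0.57)
Then Y → Y · (1 + 0.57)^6
     ≈ Y · 14.9761

Percentage change = ((1 + 0.57)^6 − 1) × 100% ≈ 1397.6%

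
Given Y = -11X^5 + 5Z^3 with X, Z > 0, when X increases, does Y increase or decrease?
Y decreases

Taking the partial derivative:
∂Y/∂X = -55X^4

∂Y/∂X = -55X^4 < 0 (assuming positive values)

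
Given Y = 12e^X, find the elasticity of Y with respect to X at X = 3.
Elasticity = 3

Elasticity = (dY/dX) · (X/Y)

dY/dX = 12·e^X
At X = 3: dY/dX = 12·e^3, Y = 12·e^3

Elasticity = (12·e^3) · (3 / (12·e^3)) = 3

Interpretation: for a small percentage change in X, the percentage change in Y is approximately 3.00 times as large.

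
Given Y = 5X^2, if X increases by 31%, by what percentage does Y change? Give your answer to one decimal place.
71.6%

For Y = 5X^2:
If X → X(1 + 0.31)
Then Y → Y · (1 + 0.31)^2
     = Y · 1.7161

Percentage change = ((1 + 0.31)^2 − 1) × 100% ≈ 71.6%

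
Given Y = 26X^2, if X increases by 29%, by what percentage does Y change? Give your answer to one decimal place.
66.4%

For Y = 26X^2:
If X → X(1 + 0.29)
Then Y → Y · (1 + 0.29)^2
     = Y · 1.6641

Percentage change = ((1 + 0.29)^2 − 1) × 100% ≈ 66.4%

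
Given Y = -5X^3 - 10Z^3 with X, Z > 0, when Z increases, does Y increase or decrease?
Y decreases

Taking the partial derivative:
∂Y/∂Z = -30Z^2

∂Y/∂Z = -30Z^2 < 0 (assuming positive values)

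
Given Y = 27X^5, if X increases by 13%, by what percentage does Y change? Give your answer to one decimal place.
84.2%

For Y = 27X^5:
If X → X(1 + 0.13)
Then Y → Y · (1 + 0.13)^5
     ≈ Y · 1.8424

Percentage change = ((1 + 0.13)^5 − 1) × 100% ≈ 84.2%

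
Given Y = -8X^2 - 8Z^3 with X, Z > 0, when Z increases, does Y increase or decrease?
Y decreases

Taking the partial derivative:
∂Y/∂Z = -24Z^2

∂Y/∂Z = -24Z^2 < 0 (assuming positive values)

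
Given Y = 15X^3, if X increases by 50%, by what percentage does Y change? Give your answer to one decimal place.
237.5%

For Y = 15X^3:
If X → X(1 + 0.5)
Then Y → Y · (1 + 0.5)^3
     = Y · 3.3750

Percentage change = ((1 + 0.5)^3 − 1) × 100% = 237.5%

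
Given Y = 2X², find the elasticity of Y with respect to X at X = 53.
Elasticity = 2

Elasticity = (dY/dX) · (X/Y)

dY/dX = 4·X
At X = 53: dY/dX = 212, Y = 5618

Elasticity = 212 · (53 / 5618) = 2

Interpretation: for a small percentage change in X, the percentage change in Y is approximately 2.00 times as large.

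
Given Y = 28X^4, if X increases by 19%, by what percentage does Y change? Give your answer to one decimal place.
100.5%

For Y = 28X^4:
If X → X(1 + 0.19)
Then Y → Y · (1 + 0.19)^4
     ≈ Y · 2.0053

Percentage change = ((1 + 0.19)^4 − 1) × 100% ≈ 100.5%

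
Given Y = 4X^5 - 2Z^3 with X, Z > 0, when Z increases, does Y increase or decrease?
Y decreases

Taking the partial derivative:
∂Y/∂Z = -6Z^2

∂Y/∂Z = -6Z^2 < 0 (assuming positive values)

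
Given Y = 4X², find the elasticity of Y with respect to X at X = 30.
Elasticity = 2

Elasticity = (dY/dX) · (X/Y)

dY/dX = 8·X
At X = 30: dY/dX = 240, Y = 3600

Elasticity = 240 · (30 / 3600) = 2

Interpretation: for a small percentage change in X, the percentage change in Y is approximately 2.00 times as large.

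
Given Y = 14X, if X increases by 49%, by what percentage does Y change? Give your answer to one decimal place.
49.0%

For Y = 14X:
If X → X(1 + 0.49)
Then Y → Y · (1 + 0.49)^1
     = Y · 1.4900

Percentage change = ((1 + 0.49)^1 − 1) × 100% = 49.0%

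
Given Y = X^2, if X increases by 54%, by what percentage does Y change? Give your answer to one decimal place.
137.2%

For Y = X^2:
If X → X(1 + 0.54)
Then Y → Y · (1 + 0.54)^2
     = Y · 2.3716

Percentage change = ((1 + 0.54)^2 − 1) × 100% ≈ 137.2%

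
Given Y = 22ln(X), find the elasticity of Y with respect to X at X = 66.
Elasticity = 1/ln(66) ≈ 0.2387

Elasticity = (dY/dX) · (X/Y)

dY/dX = 22/X
At X = 66: dY/dX = 1/3, Y = 22·ln(66)

Elasticity = (1/3) · (66 / (22·ln(66))) = 1/ln(66) ≈ 0.2387

Interpretation: for a small percentage change in X, the percentage change in Y is approximately 0.24 times as large.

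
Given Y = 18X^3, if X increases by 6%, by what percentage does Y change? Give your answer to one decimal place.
19.1%

For Y = 18X^3:
If X → X(1 + 0.06)
Then Y → Y · (1 + 0.06)^3
     ≈ Y · 1.1910

Percentage change = ((1 + 0.06)^3 − 1) × 100% ≈ 19.1%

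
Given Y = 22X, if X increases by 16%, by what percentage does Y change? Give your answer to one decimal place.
16.0%

For Y = 22X:
If X → X(1 + 0.16)
Then Y → Y · (1 + 0.16)^1
     = Y · 1.1600

Percentage change = ((1 + 0.16)^1 − 1) × 100% = 16.0%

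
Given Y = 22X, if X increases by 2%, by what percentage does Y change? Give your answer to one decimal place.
2.0%

For Y = 22X:
If X → X(1 + 0.02)
Then Y → Y · (1 + 0.02)^1
     = Y · 1.0200

Percentage change = ((1 + 0.02)^1 − 1) × 100% = 2.0%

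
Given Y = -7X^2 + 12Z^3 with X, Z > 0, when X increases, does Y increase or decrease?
Y decreases

Taking the partial derivative:
∂Y/∂X = -14X

∂Y/∂X = -14X < 0 (assuming positive values)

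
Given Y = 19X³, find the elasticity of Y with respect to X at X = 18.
Elasticity = 3

Elasticity = (dY/dX) · (X/Y)

dY/dX = 57·X²
At X = 18: dY/dX = 18468, Y = 110808

Elasticity = 18468 · (18 / 110808) = 3

Interpretation: for a small percentage change in X, the percentage change in Y is approximately 3.00 times as large.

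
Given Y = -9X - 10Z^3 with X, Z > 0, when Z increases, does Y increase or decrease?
Y decreases

Taking the partial derivative:
∂Y/∂Z = -30Z^2

∂Y/∂Z = -30Z^2 < 0 (assuming positive values)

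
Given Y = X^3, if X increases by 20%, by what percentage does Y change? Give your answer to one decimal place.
72.8%

For Y = X^3:
If X → X(1 + 0.2)
Then Y → Y · (1 + 0.2)^3
     = Y · 1.7280

Percentage change = ((1 + 0.2)^3 − 1) × 100% = 72.8%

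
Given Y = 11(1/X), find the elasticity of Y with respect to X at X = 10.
Elasticity = -1

Elasticity = (dY/dX) · (X/Y)

dY/dX = -11/X²
At X = 10: dY/dX = -11/100, Y = 11/10

Elasticity = (-11/100) · (10 / (11/10)) = -1

Interpretation: for a small percentage change in X, the percentage change in Y is approximately -1.00 times as large.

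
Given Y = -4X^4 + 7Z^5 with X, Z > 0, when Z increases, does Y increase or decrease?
Y increases

Taking the partial derivative:
∂Y/∂Z = 35Z^4

∂Y/∂Z = 35Z^4 > 0 (assuming positive values)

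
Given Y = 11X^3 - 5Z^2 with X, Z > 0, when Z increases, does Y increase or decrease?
Y decreases

Taking the partial derivative:
∂Y/∂Z = -10Z

∂Y/∂Z = -10Z < 0 (assuming positive values)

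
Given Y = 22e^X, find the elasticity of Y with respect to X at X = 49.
Elasticity = 49

Elasticity = (dY/dX) · (X/Y)

dY/dX = 22·e^X
At X = 49: dY/dX = 22·e^49, Y = 22·e^49

Elasticity = (22·e^49) · (49 / (22·e^49)) = 49

Interpretation: for a small percentage change in X, the percentage change in Y is approximately 49.00 times as large.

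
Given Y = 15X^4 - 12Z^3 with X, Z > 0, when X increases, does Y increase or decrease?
Y increases

Taking the partial derivative:
∂Y/∂X = 60X^3

∂Y/∂X = 60X^3 > 0 (assuming positive values)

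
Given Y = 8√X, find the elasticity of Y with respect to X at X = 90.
Elasticity = 1/2

Elasticity = (dY/dX) · (X/Y)

dY/dX = 4/√X
At X = 90: dY/dX = 2·√10/15, Y = 24·√10

Elasticity = (2·√10/15) · (90 / (24·√10)) = 1/2

Interpretation: for a small percentage change in X, the percentage change in Y is approximately 0.50 times as large.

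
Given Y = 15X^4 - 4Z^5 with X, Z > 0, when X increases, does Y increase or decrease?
Y increases

Taking the partial derivative:
∂Y/∂X = 60X^3

∂Y/∂X = 60X^3 > 0 (assuming positive values)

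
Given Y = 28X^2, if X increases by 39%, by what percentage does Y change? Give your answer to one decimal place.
93.2%

For Y = 28X^2:
If X → X(1 + 0.39)
Then Y → Y · (1 + 0.39)^2
     = Y · 1.9321

Percentage change = ((1 + 0.39)^2 − 1) × 100% ≈ 93.2%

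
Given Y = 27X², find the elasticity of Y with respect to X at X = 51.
Elasticity = 2

Elasticity = (dY/dX) · (X/Y)

dY/dX = 54·X
At X = 51: dY/dX = 2754, Y = 70227

Elasticity = 2754 · (51 / 70227) = 2

Interpretation: for a small percentage change in X, the percentage change in Y is approximately 2.00 times as large.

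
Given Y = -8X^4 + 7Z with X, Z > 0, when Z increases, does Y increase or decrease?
Y increases

Taking the partial derivative:
∂Y/∂Z = 7

∂Y/∂Z = 7 > 0 (assuming positive values)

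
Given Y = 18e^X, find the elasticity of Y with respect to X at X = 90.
Elasticity = 90

Elasticity = (dY/dX) · (X/Y)

dY/dX = 18·e^X
At X = 90: dY/dX = 18·e^90, Y = 18·e^90

Elasticity = (18·e^90) · (90 / (18·e^90)) = 90

Interpretation: for a small percentage change in X, the percentage change in Y is approximately 90.00 times as large.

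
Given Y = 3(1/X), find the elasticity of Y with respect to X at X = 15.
Elasticity = -1

Elasticity = (dY/dX) · (X/Y)

dY/dX = -3/X²
At X = 15: dY/dX = -1/75, Y = 1/5

Elasticity = (-1/75) · (15 / (1/5)) = -1

Interpretation: for a small percentage change in X, the percentage change in Y is approximately -1.00 times as large.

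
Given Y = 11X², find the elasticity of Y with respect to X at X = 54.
Elasticity = 2

Elasticity = (dY/dX) · (X/Y)

dY/dX = 22·X
At X = 54: dY/dX = 1188, Y = 32076

Elasticity = 1188 · (54 / 32076) = 2

Interpretation: for a small percentage change in X, the percentage change in Y is approximately 2.00 times as large.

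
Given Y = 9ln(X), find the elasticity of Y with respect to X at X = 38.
Elasticity = 1/ln(38) ≈ 0.2749

Elasticity = (dY/dX) · (X/Y)

dY/dX = 9/X
At X = 38: dY/dX = 9/38, Y = 9·ln(38)

Elasticity = (9/38) · (38 / (9·ln(38))) = 1/ln(38) ≈ 0.2749

Interpretation: for a small percentage change in X, the percentage change in Y is approximately 0.27 times as large.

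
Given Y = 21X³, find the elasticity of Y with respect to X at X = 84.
Elasticity = 3

Elasticity = (dY/dX) · (X/Y)

dY/dX = 63·X²
At X = 84: dY/dX = 444528, Y = 12446784

Elasticity = 444528 · (84 / 12446784) = 3

Interpretation: for a small percentage change in X, the percentage change in Y is approximately 3.00 times as large.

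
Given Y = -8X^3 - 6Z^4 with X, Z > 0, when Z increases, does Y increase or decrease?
Y decreases

Taking the partial derivative:
∂Y/∂Z = -24Z^3

∂Y/∂Z = -24Z^3 < 0 (assuming positive values)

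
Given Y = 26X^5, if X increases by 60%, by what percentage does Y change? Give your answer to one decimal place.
948.6%

For Y = 26X^5:
If X → X(1 + 0.6)
Then Y → Y · (1 + 0.6)^5
     ≈ Y · 10.4858

Percentage change = ((1 + 0.6)^5 − 1) × 100% ≈ 948.6%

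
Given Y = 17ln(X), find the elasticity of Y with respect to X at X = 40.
Elasticity = 1/ln(40) ≈ 0.2711

Elasticity = (dY/dX) · (X/Y)

dY/dX = 17/X
At X = 40: dY/dX = 17/40, Y = 17·ln(40)

Elasticity = (17/40) · (40 / (17·ln(40))) = 1/ln(40) ≈ 0.2711

Interpretation: for a small percentage change in X, the percentage change in Y is approximately 0.27 times as large.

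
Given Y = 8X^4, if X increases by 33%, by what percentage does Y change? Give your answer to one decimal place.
212.9%

For Y = 8X^4:
If X → X(1 + 0.33)
Then Y → Y · (1 + 0.33)^4
     ≈ Y · 3.1290

Percentage change = ((1 + 0.33)^4 − 1) × 100% ≈ 212.9%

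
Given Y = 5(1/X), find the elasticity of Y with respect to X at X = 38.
Elasticity = -1

Elasticity = (dY/dX) · (X/Y)

dY/dX = -5/X²
At X = 38: dY/dX = -5/1444, Y = 5/38

Elasticity = (-5/1444) · (38 / (5/38)) = -1

Interpretation: for a small percentage change in X, the percentage change in Y is approximately -1.00 times as large.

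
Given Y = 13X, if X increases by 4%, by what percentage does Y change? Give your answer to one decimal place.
4.0%

For Y = 13X:
If X → X(1 + 0.04)
Then Y → Y · (1 + 0.04)^1
     = Y · 1.0400

Percentage change = ((1 + 0.04)^1 − 1) × 100% = 4.0%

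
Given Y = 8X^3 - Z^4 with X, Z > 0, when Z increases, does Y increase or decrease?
Y decreases

Taking the partial derivative:
∂Y/∂Z = -4Z^3

∂Y/∂Z = -4Z^3 < 0 (assuming positive values)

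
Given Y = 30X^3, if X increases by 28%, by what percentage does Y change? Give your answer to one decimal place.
109.7%

For Y = 30X^3:
If X → X(1 + 0.28)
Then Y → Y · (1 + 0.28)^3
     ≈ Y · 2.0972

Percentage change = ((1 + 0.28)^3 − 1) × 100% ≈ 109.7%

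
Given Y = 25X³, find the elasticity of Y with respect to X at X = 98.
Elasticity = 3

Elasticity = (dY/dX) · (X/Y)

dY/dX = 75·X²
At X = 98: dY/dX = 720300, Y = 23529800

Elasticity = 720300 · (98 / 23529800) = 3

Interpretation: for a small percentage change in X, the percentage change in Y is approximately 3.00 times as large.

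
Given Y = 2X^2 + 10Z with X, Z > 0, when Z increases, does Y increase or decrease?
Y increases

Taking the partial derivative:
∂Y/∂Z = 10

∂Y/∂Z = 10 > 0 (assuming positive values)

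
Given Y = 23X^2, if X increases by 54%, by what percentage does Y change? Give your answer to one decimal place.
137.2%

For Y = 23X^2:
If X → X(1 + 0.54)
Then Y → Y · (1 + 0.54)^2
     = Y · 2.3716

Percentage change = ((1 + 0.54)^2 − 1) × 100% ≈ 137.2%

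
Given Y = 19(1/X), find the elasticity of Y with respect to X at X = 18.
Elasticity = -1

Elasticity = (dY/dX) · (X/Y)

dY/dX = -19/X²
At X = 18: dY/dX = -19/324, Y = 19/18

Elasticity = (-19/324) · (18 / (19/18)) = -1

Interpretation: for a small percentage change in X, the percentage change in Y is approximately -1.00 times as large.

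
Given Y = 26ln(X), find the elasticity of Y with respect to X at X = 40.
Elasticity = 1/ln(40) ≈ 0.2711

Elasticity = (dY/dX) · (X/Y)

dY/dX = 26/X
At X = 40: dY/dX = 13/20, Y = 26·ln(40)

Elasticity = (13/20) · (40 / (26·ln(40))) = 1/ln(40) ≈ 0.2711

Interpretation: for a small percentage change in X, the percentage change in Y is approximately 0.27 times as large.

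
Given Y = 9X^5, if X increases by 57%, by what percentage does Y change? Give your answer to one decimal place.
853.9%

For Y = 9X^5:
If X → X(1 + 0.57)
Then Y → Y · (1 + 0.57)^5
     ≈ Y · 9.5389

Percentage change = ((1 + 0.57)^5 − 1) × 100% ≈ 853.9%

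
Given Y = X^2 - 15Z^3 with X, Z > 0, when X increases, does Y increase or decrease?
Y increases

Taking the partial derivative:
∂Y/∂X = 2X

∂Y/∂X = 2X > 0 (assuming positive values)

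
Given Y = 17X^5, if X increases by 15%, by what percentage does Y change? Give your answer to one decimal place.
101.1%

For Y = 17X^5:
If X → X(1 + 0.15)
Then Y → Y · (1 + 0.15)^5
     ≈ Y · 2.0114

Percentage change = ((1 + 0.15)^5 − 1) × 100% ≈ 101.1%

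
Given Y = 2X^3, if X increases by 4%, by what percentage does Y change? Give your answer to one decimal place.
12.5%

For Y = 2X^3:
If X → X(1 + 0.04)
Then Y → Y · (1 + 0.04)^3
     ≈ Y · 1.1249

Percentage change = ((1 + 0.04)^3 − 1) × 100% ≈ 12.5%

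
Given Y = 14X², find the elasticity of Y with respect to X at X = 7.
Elasticity = 2

Elasticity = (dY/dX) · (X/Y)

dY/dX = 28·X
At X = 7: dY/dX = 196, Y = 686

Elasticity = 196 · (7 / 686) = 2

Interpretation: for a small percentage change in X, the percentage change in Y is approximately 2.00 times as large.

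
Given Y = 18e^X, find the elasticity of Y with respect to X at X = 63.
Elasticity = 63

Elasticity = (dY/dX) · (X/Y)

dY/dX = 18·e^X
At X = 63: dY/dX = 18·e^63, Y = 18·e^63

Elasticity = (18·e^63) · (63 / (18·e^63)) = 63

Interpretation: for a small percentage change in X, the percentage change in Y is approximately 63.00 times as large.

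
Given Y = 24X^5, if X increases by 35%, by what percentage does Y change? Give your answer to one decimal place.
348.4%

For Y = 24X^5:
If X → X(1 + 0.35)
Then Y → Y · (1 + 0.35)^5
     ≈ Y · 4.4840

Percentage change = ((1 + 0.35)^5 − 1) × 100% ≈ 348.4%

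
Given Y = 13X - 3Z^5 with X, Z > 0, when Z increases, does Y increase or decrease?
Y decreases

Taking the partial derivative:
∂Y/∂Z = -15Z^4

∂Y/∂Z = -15Z^4 < 0 (assuming positive values)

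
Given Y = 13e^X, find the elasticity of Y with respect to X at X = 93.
Elasticity = 93

Elasticity = (dY/dX) · (X/Y)

dY/dX = 13·e^X
At X = 93: dY/dX = 13·e^93, Y = 13·e^93

Elasticity = (13·e^93) · (93 / (13·e^93)) = 93

Interpretation: for a small percentage change in X, the percentage change in Y is approximately 93.00 times as large.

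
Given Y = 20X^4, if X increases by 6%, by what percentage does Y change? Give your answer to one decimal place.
26.2%

For Y = 20X^4:
If X → X(1 + 0.06)
Then Y → Y · (1 + 0.06)^4
     ≈ Y · 1.2625

Percentage change = ((1 + 0.06)^4 − 1) × 100% ≈ 26.2%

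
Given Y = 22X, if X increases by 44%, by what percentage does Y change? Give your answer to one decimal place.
44.0%

For Y = 22X:
If X → X(1 + 0.44)
Then Y → Y · (1 + 0.44)^1
     = Y · 1.4400

Percentage change = ((1 + 0.44)^1 − 1) × 100% = 44.0%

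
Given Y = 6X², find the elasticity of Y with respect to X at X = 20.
Elasticity = 2

Elasticity = (dY/dX) · (X/Y)

dY/dX = 12·X
At X = 20: dY/dX = 240, Y = 2400

Elasticity = 240 · (20 / 2400) = 2

Interpretation: for a small percentage change in X, the percentage change in Y is approximately 2.00 times as large.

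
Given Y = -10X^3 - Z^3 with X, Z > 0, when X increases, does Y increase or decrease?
Y decreases

Taking the partial derivative:
∂Y/∂X = -30X^2

∂Y/∂X = -30X^2 < 0 (assuming positive values)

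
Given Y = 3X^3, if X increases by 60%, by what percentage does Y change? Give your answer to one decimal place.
309.6%

For Y = 3X^3:
If X → X(1 + 0.6)
Then Y → Y · (1 + 0.6)^3
     = Y · 4.0960

Percentage change = ((1 + 0.6)^3 − 1) × 100% = 309.6%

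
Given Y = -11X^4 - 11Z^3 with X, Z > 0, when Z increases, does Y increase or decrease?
Y decreases

Taking the partial derivative:
∂Y/∂Z = -33Z^2

∂Y/∂Z = -33Z^2 < 0 (assuming positive values)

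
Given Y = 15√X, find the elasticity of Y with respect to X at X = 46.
Elasticity = 1/2

Elasticity = (dY/dX) · (X/Y)

dY/dX = 15/(2·√X)
At X = 46: dY/dX = 15·√46/92, Y = 15·√46

Elasticity = (15·√46/92) · (46 / (15·√46)) = 1/2

Interpretation: for a small percentage change in X, the percentage change in Y is approximately 0.50 times as large.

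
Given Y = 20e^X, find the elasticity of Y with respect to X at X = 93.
Elasticity = 93

Elasticity = (dY/dX) · (X/Y)

dY/dX = 20·e^X
At X = 93: dY/dX = 20·e^93, Y = 20·e^93

Elasticity = (20·e^93) · (93 / (20·e^93)) = 93

Interpretation: for a small percentage change in X, the percentage change in Y is approximately 93.00 times as large.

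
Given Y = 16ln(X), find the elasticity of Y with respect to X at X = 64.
Elasticity = 1/ln(64) ≈ 0.2404

Elasticity = (dY/dX) · (X/Y)

dY/dX = 16/X
At X = 64: dY/dX = 1/4, Y = 16·ln(64)

Elasticity = (1/4) · (64 / (16·ln(64))) = 1/ln(64) ≈ 0.2404

Interpretation: for a small percentage change in X, the percentage change in Y is approximately 0.24 times as large.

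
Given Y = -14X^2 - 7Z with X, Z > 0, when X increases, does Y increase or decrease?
Y decreases

Taking the partial derivative:
∂Y/∂X = -28X

∂Y/∂X = -28X < 0 (assuming positive values)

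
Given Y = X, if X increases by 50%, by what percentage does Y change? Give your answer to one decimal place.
50.0%

For Y = X:
If X → X(1 + 0.5)
Then Y → Y · (1 + 0.5)^1
     = Y · 1.5000

Percentage change = ((1 + 0.5)^1 − 1) × 100% = 50.0%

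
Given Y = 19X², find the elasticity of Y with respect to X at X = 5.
Elasticity = 2

Elasticity = (dY/dX) · (X/Y)

dY/dX = 38·X
At X = 5: dY/dX = 190, Y = 475

Elasticity = 190 · (5 / 475) = 2

Interpretation: for a small percentage change in X, the percentage change in Y is approximately 2.00 times as large.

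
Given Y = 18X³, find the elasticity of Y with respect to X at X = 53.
Elasticity = 3

Elasticity = (dY/dX) · (X/Y)

dY/dX = 54·X²
At X = 53: dY/dX = 151686, Y = 2679786

Elasticity = 151686 · (53 / 2679786) = 3

Interpretation: for a small percentage change in X, the percentage change in Y is approximately 3.00 times as large.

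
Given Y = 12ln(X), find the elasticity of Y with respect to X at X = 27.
Elasticity = 1/ln(27) ≈ 0.3034

Elasticity = (dY/dX) · (X/Y)

dY/dX = 12/X
At X = 27: dY/dX = 4/9, Y = 12·ln(27)

Elasticity = (4/9) · (27 / (12·ln(27))) = 1/ln(27) ≈ 0.3034

Interpretation: for a small percentage change in X, the percentage change in Y is approximately 0.30 times as large.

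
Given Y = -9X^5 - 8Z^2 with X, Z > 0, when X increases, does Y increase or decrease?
Y decreases

Taking the partial derivative:
∂Y/∂X = -45X^4

∂Y/∂X = -45X^4 < 0 (assuming positive values)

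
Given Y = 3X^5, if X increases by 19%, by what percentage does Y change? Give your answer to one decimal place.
138.6%

For Y = 3X^5:
If X → X(1 + 0.19)
Then Y → Y · (1 + 0.19)^5
     ≈ Y · 2.3864

Percentage change = ((1 + 0.19)^5 − 1) × 100% ≈ 138.6%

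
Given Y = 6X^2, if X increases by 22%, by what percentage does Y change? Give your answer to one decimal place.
48.8%

For Y = 6X^2:
If X → X(1 + 0.22)
Then Y → Y · (1 + 0.22)^2
     = Y · 1.4884

Percentage change = ((1 + 0.22)^2 − 1) × 100% ≈ 48.8%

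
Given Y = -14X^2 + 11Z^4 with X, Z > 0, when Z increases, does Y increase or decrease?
Y increases

Taking the partial derivative:
∂Y/∂Z = 44Z^3

∂Y/∂Z = 44Z^3 > 0 (assuming positive values)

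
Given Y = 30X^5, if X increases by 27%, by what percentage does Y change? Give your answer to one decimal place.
230.4%

For Y = 30X^5:
If X → X(1 + 0.27)
Then Y → Y · (1 + 0.27)^5
     ≈ Y · 3.3038

Percentage change = ((1 + 0.27)^5 − 1) × 100% ≈ 230.4%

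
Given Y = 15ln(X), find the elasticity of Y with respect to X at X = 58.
Elasticity = 1/ln(58) ≈ 0.2463

Elasticity = (dY/dX) · (X/Y)

dY/dX = 15/X
At X = 58: dY/dX = 15/58, Y = 15·ln(58)

Elasticity = (15/58) · (58 / (15·ln(58))) = 1/ln(58) ≈ 0.2463

Interpretation: for a small percentage change in X, the percentage change in Y is approximately 0.25 times as large.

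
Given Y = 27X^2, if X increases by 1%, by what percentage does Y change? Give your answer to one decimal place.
2.0%

For Y = 27X^2:
If X → X(1 + 0.01)
Then Y → Y · (1 + 0.01)^2
     = Y · 1.0201

Percentage change = ((1 + 0.01)^2 − 1) × 100% ≈ 2.0%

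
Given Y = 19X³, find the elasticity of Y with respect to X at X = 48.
Elasticity = 3

Elasticity = (dY/dX) · (X/Y)

dY/dX = 57·X²
At X = 48: dY/dX = 131328, Y = 2101248

Elasticity = 131328 · (48 / 2101248) = 3

Interpretation: for a small percentage change in X, the percentage change in Y is approximately 3.00 times as large.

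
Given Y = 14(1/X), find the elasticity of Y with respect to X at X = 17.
Elasticity = -1

Elasticity = (dY/dX) · (X/Y)

dY/dX = -14/X²
At X = 17: dY/dX = -14/289, Y = 14/17

Elasticity = (-14/289) · (17 / (14/17)) = -1

Interpretation: for a small percentage change in X, the percentage change in Y is approximately -1.00 times as large.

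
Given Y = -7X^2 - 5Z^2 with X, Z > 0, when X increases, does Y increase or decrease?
Y decreases

Taking the partial derivative:
∂Y/∂X = -14X

∂Y/∂X = -14X < 0 (assuming positive values)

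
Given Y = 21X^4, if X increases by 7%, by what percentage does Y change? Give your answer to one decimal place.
31.1%

For Y = 21X^4:
If X → X(1 + 0.07)
Then Y → Y · (1 + 0.07)^4
     ≈ Y · 1.3108

Percentage change = ((1 + 0.07)^4 − 1) × 100% ≈ 31.1%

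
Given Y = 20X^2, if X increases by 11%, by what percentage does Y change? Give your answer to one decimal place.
23.2%

For Y = 20X^2:
If X → X(1 + 0.11)
Then Y → Y · (1 + 0.11)^2
     = Y · 1.2321

Percentage change = ((1 + 0.11)^2 − 1) × 100% ≈ 23.2%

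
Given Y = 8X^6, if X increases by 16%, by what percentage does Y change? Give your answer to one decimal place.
143.6%

For Y = 8X^6:
If X → X(1 + 0.16)
Then Y → Y · (1 + 0.16)^6
     ≈ Y · 2.4364

Percentage change = ((1 + 0.16)^6 − 1) × 100% ≈ 143.6%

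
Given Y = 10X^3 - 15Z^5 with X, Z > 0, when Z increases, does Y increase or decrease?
Y decreases

Taking the partial derivative:
∂Y/∂Z = -75Z^4

∂Y/∂Z = -75Z^4 < 0 (assuming positive values)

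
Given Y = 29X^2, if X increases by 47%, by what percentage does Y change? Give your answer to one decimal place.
116.1%

For Y = 29X^2:
If X → X(1 + 0.47)
Then Y → Y · (1 + 0.47)^2
     = Y · 2.1609

Percentage change = ((1 + 0.47)^2 − 1) × 100% ≈ 116.1%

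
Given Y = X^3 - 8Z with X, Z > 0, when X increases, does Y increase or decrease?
Y increases

Taking the partial derivative:
∂Y/∂X = 3X^2

∂Y/∂X = 3X^2 > 0 (assuming positive values)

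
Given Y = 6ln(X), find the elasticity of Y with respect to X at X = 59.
Elasticity = 1/ln(59) ≈ 0.2452

Elasticity = (dY/dX) · (X/Y)

dY/dX = 6/X
At X = 59: dY/dX = 6/59, Y = 6·ln(59)

Elasticity = (6/59) · (59 / (6·ln(59))) = 1/ln(59) ≈ 0.2452

Interpretation: for a small percentage change in X, the percentage change in Y is approximately 0.25 times as large.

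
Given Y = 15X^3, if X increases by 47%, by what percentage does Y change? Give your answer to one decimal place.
217.7%

For Y = 15X^3:
If X → X(1 + 0.47)
Then Y → Y · (1 + 0.47)^3
     ≈ Y · 3.1765

Percentage change = ((1 + 0.47)^3 − 1) × 100% ≈ 217.7%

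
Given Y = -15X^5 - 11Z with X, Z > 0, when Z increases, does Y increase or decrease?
Y decreases

Taking the partial derivative:
∂Y/∂Z = -11

∂Y/∂Z = -11 < 0 (assuming positive values)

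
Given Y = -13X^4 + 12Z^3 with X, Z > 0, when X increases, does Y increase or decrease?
Y decreases

Taking the partial derivative:
∂Y/∂X = -52X^3

∂Y/∂X = -52X^3 < 0 (assuming positive values)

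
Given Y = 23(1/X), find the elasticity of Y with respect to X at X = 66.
Elasticity = -1

Elasticity = (dY/dX) · (X/Y)

dY/dX = -23/X²
At X = 66: dY/dX = -23/4356, Y = 23/66

Elasticity = (-23/4356) · (66 / (23/66)) = -1

Interpretation: for a small percentage change in X, the percentage change in Y is approximately -1.00 times as large.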